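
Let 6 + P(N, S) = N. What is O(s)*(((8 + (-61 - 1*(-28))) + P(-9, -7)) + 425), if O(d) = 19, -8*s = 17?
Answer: 7315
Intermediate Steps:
s = -17/8 (s = -⅛*17 = -17/8 ≈ -2.1250)
P(N, S) = -6 + N
O(s)*(((8 + (-61 - 1*(-28))) + P(-9, -7)) + 425) = 19*(((8 + (-61 - 1*(-28))) + (-6 - 9)) + 425) = 19*(((8 + (-61 + 28)) - 15) + 425) = 19*(((8 - 33) - 15) + 425) = 19*((-25 - 15) + 425) = 19*(-40 + 425) = 19*385 = 7315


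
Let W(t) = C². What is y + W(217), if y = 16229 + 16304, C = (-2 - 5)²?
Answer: 34934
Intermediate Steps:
C = 49 (C = (-7)² = 49)
y = 32533
W(t) = 2401 (W(t) = 49² = 2401)
y + W(217) = 32533 + 2401 = 34934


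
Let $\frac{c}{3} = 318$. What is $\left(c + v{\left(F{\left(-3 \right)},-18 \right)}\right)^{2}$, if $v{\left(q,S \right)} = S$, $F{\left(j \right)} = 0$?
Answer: $876096$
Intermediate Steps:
$c = 954$ ($c = 3 \cdot 318 = 954$)
$\left(c + v{\left(F{\left(-3 \right)},-18 \right)}\right)^{2} = \left(954 - 18\right)^{2} = 936^{2} = 876096$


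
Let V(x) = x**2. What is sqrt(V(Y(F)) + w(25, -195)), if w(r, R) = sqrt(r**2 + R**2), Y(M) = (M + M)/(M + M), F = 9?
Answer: sqrt(1 + 5*sqrt(1546)) ≈ 14.057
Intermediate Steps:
Y(M) = 1 (Y(M) = (2*M)/((2*M)) = (2*M)*(1/(2*M)) = 1)
w(r, R) = sqrt(R**2 + r**2)
sqrt(V(Y(F)) + w(25, -195)) = sqrt(1**2 + sqrt((-195)**2 + 25**2)) = sqrt(1 + sqrt(38025 + 625)) = sqrt(1 + sqrt(38650)) = sqrt(1 + 5*sqrt(1546))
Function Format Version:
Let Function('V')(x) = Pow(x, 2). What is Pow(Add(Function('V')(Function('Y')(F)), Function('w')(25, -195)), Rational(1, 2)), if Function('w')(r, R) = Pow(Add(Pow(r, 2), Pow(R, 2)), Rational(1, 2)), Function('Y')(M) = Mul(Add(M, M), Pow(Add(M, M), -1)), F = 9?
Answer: Pow(Add(1, Mul(5, Pow(1546, Rational(1, 2)))), Rational(1, 2)) ≈ 14.057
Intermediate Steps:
Function('Y')(M) = 1 (Function('Y')(M) = Mul(Mul(2, M), Pow(Mul(2, M), -1)) = Mul(Mul(2, M), Mul(Rational(1, 2), Pow(M, -1))) = 1)
Function('w')(r, R) = Pow(Add(Pow(R, 2), Pow(r, 2)), Rational(1, 2))
Pow(Add(Function('V')(Function('Y')(F)), Function('w')(25, -195)), Rational(1, 2)) = Pow(Add(Pow(1, 2), Pow(Add(Pow(-195, 2), Pow(25, 2)), Rational(1, 2))), Rational(1, 2)) = Pow(Add(1, Pow(Add(38025, 625), Rational(1, 2))), Rational(1, 2)) = Pow(Add(1, Pow(38650, Rational(1, 2))), Rational(1, 2)) = Pow(Add(1, Mul(5, Pow(1546, Rational(1, 2)))), Rational(1, 2))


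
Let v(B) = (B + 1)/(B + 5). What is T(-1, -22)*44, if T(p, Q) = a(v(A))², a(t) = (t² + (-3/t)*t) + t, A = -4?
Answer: 396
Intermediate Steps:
v(B) = (1 + B)/(5 + B)
a(t) = -3 + t + t² (a(t) = (t² - 3) + t = (-3 + t²) + t = -3 + t + t²)
T(p, Q) = 9 (T(p, Q) = (-3 + (1 - 4)/(5 - 4) + ((1 - 4)/(5 - 4))²)² = (-3 - 3/1 + (-3/1)²)² = (-3 + 1*(-3) + (1*(-3))²)² = (-3 - 3 + (-3)²)² = (-3 - 3 + 9)² = 3² = 9)
T(-1, -22)*44 = 9*44 = 396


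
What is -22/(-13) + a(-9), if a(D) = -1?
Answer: 9/13 ≈ 0.69231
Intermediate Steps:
-22/(-13) + a(-9) = -22/(-13) - 1 = -1/13*(-22) - 1 = 22/13 - 1 = 9/13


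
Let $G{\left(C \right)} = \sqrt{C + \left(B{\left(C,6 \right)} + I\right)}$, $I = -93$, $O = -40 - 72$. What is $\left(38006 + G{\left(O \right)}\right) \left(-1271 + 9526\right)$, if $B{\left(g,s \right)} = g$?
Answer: $313739530 + 8255 i \sqrt{317} \approx 3.1374 \cdot 10^{8} + 1.4698 \cdot 10^{5} i$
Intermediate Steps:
$O = -112$
$G{\left(C \right)} = \sqrt{-93 + 2 C}$ ($G{\left(C \right)} = \sqrt{C + \left(C - 93\right)} = \sqrt{C + \left(-93 + C\right)} = \sqrt{-93 + 2 C}$)
$\left(38006 + G{\left(O \right)}\right) \left(-1271 + 9526\right) = \left(38006 + \sqrt{-93 + 2 \left(-112\right)}\right) \left(-1271 + 9526\right) = \left(38006 + \sqrt{-93 - 224}\right) 8255 = \left(38006 + \sqrt{-317}\right) 8255 = \left(38006 + i \sqrt{317}\right) 8255 = 313739530 + 8255 i \sqrt{317}$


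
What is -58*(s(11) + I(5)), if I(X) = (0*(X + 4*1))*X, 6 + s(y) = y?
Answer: -290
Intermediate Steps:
s(y) = -6 + y
I(X) = 0 (I(X) = (0*(X + 4))*X = (0*(4 + X))*X = 0*X = 0)
-58*(s(11) + I(5)) = -58*((-6 + 11) + 0) = -58*(5 + 0) = -58*5 = -290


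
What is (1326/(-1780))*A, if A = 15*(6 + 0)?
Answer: -5967/89 ≈ -67.045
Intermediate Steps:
A = 90 (A = 15*6 = 90)
(1326/(-1780))*A = (1326/(-1780))*90 = (1326*(-1/1780))*90 = -663/890*90 = -5967/89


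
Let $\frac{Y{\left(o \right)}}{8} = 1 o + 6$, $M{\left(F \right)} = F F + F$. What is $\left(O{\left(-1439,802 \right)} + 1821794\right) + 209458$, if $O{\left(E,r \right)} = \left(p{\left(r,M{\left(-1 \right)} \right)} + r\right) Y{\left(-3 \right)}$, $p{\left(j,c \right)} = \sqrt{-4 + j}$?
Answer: $2050500 + 24 \sqrt{798} \approx 2.0512 \cdot 10^{6}$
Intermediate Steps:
$M{\left(F \right)} = F + F^{2}$ ($M{\left(F \right)} = F^{2} + F = F + F^{2}$)
$Y{\left(o \right)} = 48 + 8 o$ ($Y{\left(o \right)} = 8 \left(1 o + 6\right) = 8 \left(o + 6\right) = 8 \left(6 + o\right) = 48 + 8 o$)
$O{\left(E,r \right)} = 24 r + 24 \sqrt{-4 + r}$ ($O{\left(E,r \right)} = \left(\sqrt{-4 + r} + r\right) \left(48 + 8 \left(-3\right)\right) = \left(r + \sqrt{-4 + r}\right) \left(48 - 24\right) = \left(r + \sqrt{-4 + r}\right) 24 = 24 r + 24 \sqrt{-4 + r}$)
$\left(O{\left(-1439,802 \right)} + 1821794\right) + 209458 = \left(\left(24 \cdot 802 + 24 \sqrt{-4 + 802}\right) + 1821794\right) + 209458 = \left(\left(19248 + 24 \sqrt{798}\right) + 1821794\right) + 209458 = \left(1841042 + 24 \sqrt{798}\right) + 209458 = 2050500 + 24 \sqrt{798}$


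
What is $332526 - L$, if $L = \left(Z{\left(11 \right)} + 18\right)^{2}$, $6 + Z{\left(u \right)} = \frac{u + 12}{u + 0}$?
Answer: $\frac{40211621}{121} \approx 3.3233 \cdot 10^{5}$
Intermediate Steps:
$Z{\left(u \right)} = -6 + \frac{12 + u}{u}$ ($Z{\left(u \right)} = -6 + \frac{u + 12}{u + 0} = -6 + \frac{12 + u}{u}$)
$L = \frac{24025}{121}$ ($L = \left(\left(-5 + \frac{12}{11}\right) + 18\right)^{2} = \left(- \frac{43}{11} + 18\right)^{2} = \left(\frac{155}{11}\right)^{2} = \frac{24025}{121} \approx 198.55$)
$332526 - L = 332526 - \frac{24025}{121} = \frac{40211621}{121}$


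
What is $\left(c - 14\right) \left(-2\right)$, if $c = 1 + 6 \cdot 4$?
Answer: $-22$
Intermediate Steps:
$c = 25$ ($c = 1 + 24 = 25$)
$\left(c - 14\right) \left(-2\right) = \left(25 - 14\right) \left(-2\right) = 11 \left(-2\right) = -22$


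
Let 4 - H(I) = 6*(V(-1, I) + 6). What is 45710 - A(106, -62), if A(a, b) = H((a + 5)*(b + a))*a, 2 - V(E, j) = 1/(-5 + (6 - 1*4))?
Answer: 50586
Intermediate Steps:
V(E, j) = 7/3 (V(E, j) = 2 - 1/(-5 + (6 - 1*4)) = 2 - 1/(-5 + (6 - 4)) = 2 - 1/(-5 + 2) = 2 - 1/(-3) = 2 - 1*(-1/3) = 2 + 1/3 = 7/3)
H(I) = -46 (H(I) = 4 - 6*(7/3 + 6) = 4 - 6*25/3 = 4 - 1*50 = 4 - 50 = -46)
A(a, b) = -46*a
45710 - A(106, -62) = 45710 - (-46)*106 = 45710 - 1*(-4876) = 45710 + 4876 = 50586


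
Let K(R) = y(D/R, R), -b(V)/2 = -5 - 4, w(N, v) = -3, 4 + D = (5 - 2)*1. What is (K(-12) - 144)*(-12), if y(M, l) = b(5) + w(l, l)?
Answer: 1548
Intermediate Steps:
D = -1 (D = -4 + (5 - 2)*1 = -4 + 3*1 = -4 + 3 = -1)
b(V) = 18 (b(V) = -2*(-5 - 4) = -2*(-9) = 18)
y(M, l) = 15 (y(M, l) = 18 - 3 = 15)
K(R) = 15
(K(-12) - 144)*(-12) = (15 - 144)*(-12) = -129*(-12) = 1548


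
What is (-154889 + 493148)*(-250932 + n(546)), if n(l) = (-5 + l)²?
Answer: 14121974991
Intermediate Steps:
(-154889 + 493148)*(-250932 + n(546)) = (-154889 + 493148)*(-250932 + (-5 + 546)²) = 338259*(-250932 + 541²) = 338259*(-250932 + 292681) = 338259*41749 = 14121974991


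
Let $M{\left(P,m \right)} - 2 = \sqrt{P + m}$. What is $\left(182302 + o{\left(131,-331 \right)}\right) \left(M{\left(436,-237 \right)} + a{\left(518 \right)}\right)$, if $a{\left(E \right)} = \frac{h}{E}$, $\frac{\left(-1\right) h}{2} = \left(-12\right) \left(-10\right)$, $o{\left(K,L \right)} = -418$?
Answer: $\frac{72389832}{259} + 181884 \sqrt{199} \approx 2.8453 \cdot 10^{6}$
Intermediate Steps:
$M{\left(P,m \right)} = 2 + \sqrt{P + m}$
$h = -240$ ($h = - 2 \left(\left(-12\right) \left(-10\right)\right) = \left(-2\right) 120 = -240$)
$a{\left(E \right)} = - \frac{240}{E}$
$\left(182302 + o{\left(131,-331 \right)}\right) \left(M{\left(436,-237 \right)} + a{\left(518 \right)}\right) = \left(182302 - 418\right) \left(\left(2 + \sqrt{436 - 237}\right) - \frac{240}{518}\right) = 181884 \left(\left(2 + \sqrt{199}\right) - \frac{120}{259}\right) = 181884 \left(\frac{398}{259} + \sqrt{199}\right) = \frac{72389832}{259} + 181884 \sqrt{199}$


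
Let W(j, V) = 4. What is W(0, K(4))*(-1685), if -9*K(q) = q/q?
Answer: -6740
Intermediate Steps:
K(q) = -⅑ (K(q) = -q/(9*q) = -⅑*1 = -⅑)
W(0, K(4))*(-1685) = 4*(-1685) = -6740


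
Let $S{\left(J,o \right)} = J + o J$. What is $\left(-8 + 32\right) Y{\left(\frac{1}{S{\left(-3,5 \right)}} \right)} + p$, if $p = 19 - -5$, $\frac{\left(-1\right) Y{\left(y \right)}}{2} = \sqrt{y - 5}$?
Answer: $24 - 8 i \sqrt{182} \approx 24.0 - 107.93 i$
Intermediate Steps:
$S{\left(J,o \right)} = J + J o$
$Y{\left(y \right)} = - 2 \sqrt{-5 + y}$ ($Y{\left(y \right)} = - 2 \sqrt{y - 5} = - 2 \sqrt{-5 + y}$)
$p = 24$ ($p = 19 + 5 = 24$)
$\left(-8 + 32\right) Y{\left(\frac{1}{S{\left(-3,5 \right)}} \right)} + p = \left(-8 + 32\right) \left(- 2 \sqrt{-5 + \frac{1}{\left(-3\right) \left(1 + 5\right)}}\right) + 24 = 24 \left(- 2 \sqrt{-5 + \frac{1}{\left(-3\right) 6}}\right) + 24 = 24 \left(- 2 \sqrt{-5 + \frac{1}{-18}}\right) + 24 = 24 \left(- 2 \sqrt{-5 - \frac{1}{18}}\right) + 24 = 24 \left(- 2 \sqrt{- \frac{91}{18}}\right) + 24 = 24 \left(- 2 \frac{i \sqrt{182}}{6}\right) + 24 = 24 \left(- \frac{i \sqrt{182}}{3}\right) + 24 = - 8 i \sqrt{182} + 24 = 24 - 8 i \sqrt{182}$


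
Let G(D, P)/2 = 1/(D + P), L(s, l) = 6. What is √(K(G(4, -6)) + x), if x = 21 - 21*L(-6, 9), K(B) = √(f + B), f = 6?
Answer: √(-105 + √5) ≈ 10.137*I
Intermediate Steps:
G(D, P) = 2/(D + P)
K(B) = √(6 + B)
x = -105 (x = 21 - 21*6 = 21 - 126 = -105)
√(K(G(4, -6)) + x) = √(√(6 + 2/(4 - 6)) - 105) = √(√(6 + 2/(-2)) - 105) = √(√(6 + 2*(-½)) - 105) = √(√(6 - 1) - 105) = √(√5 - 105) = √(-105 + √5)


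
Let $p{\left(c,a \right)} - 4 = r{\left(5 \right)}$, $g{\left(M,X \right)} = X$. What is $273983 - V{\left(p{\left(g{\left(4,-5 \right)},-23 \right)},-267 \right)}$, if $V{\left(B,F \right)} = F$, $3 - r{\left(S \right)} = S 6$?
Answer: $274250$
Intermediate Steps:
$r{\left(S \right)} = 3 - 6 S$ ($r{\left(S \right)} = 3 - S 6 = 3 - 6 S$)
$p{\left(c,a \right)} = -23$ ($p{\left(c,a \right)} = 4 + \left(3 - 30\right) = 4 - 27 = -23$)
$273983 - V{\left(p{\left(g{\left(4,-5 \right)},-23 \right)},-267 \right)} = 273983 - -267 = 273983 + 267 = 274250$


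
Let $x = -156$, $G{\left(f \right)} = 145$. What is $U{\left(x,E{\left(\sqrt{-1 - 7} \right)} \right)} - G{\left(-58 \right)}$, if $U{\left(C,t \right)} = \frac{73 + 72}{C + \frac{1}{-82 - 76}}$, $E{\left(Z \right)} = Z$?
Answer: $- \frac{3597015}{24649} \approx -145.93$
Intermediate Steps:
$U{\left(C,t \right)} = \frac{145}{- \frac{1}{158} + C}$ ($U{\left(C,t \right)} = \frac{145}{C + \frac{1}{-158}} = \frac{145}{C - \frac{1}{158}} = \frac{145}{- \frac{1}{158} + C}$)
$U{\left(x,E{\left(\sqrt{-1 - 7} \right)} \right)} - G{\left(-58 \right)} = \frac{22910}{-1 + 158 \left(-156\right)} - 145 = \frac{22910}{-1 - 24648} - 145 = \frac{22910}{-24649} - 145 = 22910 \left(- \frac{1}{24649}\right) - 145 = - \frac{22910}{24649} - 145 = - \frac{3597015}{24649}$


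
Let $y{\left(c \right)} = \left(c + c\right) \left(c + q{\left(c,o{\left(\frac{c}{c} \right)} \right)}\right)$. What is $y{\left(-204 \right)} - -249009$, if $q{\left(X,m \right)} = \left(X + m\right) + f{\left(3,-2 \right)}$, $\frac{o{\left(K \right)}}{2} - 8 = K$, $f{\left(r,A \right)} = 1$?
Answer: $407721$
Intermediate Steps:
$o{\left(K \right)} = 16 + 2 K$
$q{\left(X,m \right)} = 1 + X + m$ ($q{\left(X,m \right)} = \left(X + m\right) + 1 = 1 + X + m$)
$y{\left(c \right)} = 2 c \left(19 + 2 c\right)$ ($y{\left(c \right)} = \left(c + c\right) \left(c + \left(1 + c + \left(16 + 2 \frac{c}{c}\right)\right)\right) = 2 c \left(c + \left(1 + c + \left(16 + 2 \cdot 1\right)\right)\right) = 2 c \left(c + \left(1 + c + \left(16 + 2\right)\right)\right) = 2 c \left(c + \left(1 + c + 18\right)\right) = 2 c \left(c + \left(19 + c\right)\right) = 2 c \left(19 + 2 c\right)$)
$y{\left(-204 \right)} - -249009 = 2 \left(-204\right) \left(19 + 2 \left(-204\right)\right) - -249009 = 2 \left(-204\right) \left(19 - 408\right) + 249009 = 2 \left(-204\right) \left(-389\right) + 249009 = 158712 + 249009 = 407721$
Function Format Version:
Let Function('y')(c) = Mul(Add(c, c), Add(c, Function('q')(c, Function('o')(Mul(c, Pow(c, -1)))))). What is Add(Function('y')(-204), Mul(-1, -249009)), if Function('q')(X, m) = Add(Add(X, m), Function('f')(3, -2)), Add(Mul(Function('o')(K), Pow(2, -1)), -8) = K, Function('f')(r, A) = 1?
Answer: 407721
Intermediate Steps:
Function('o')(K) = Add(16, Mul(2, K))
Function('q')(X, m) = Add(1, X, m) (Function('q')(X, m) = Add(Add(X, m), 1) = Add(1, X, m))
Function('y')(c) = Mul(2, c, Add(19, Mul(2, c))) (Function('y')(c) = Mul(Add(c, c), Add(c, Add(1, c, Add(16, Mul(2, Mul(c, Pow(c, -1))))))) = Mul(Mul(2, c), Add(c, Add(1, c, Add(16, Mul(2, 1))))) = Mul(Mul(2, c), Add(c, Add(1, c, Add(16, 2)))) = Mul(Mul(2, c), Add(c, Add(1, c, 18))) = Mul(Mul(2, c), Add(c, Add(19, c))) = Mul(Mul(2, c), Add(19, Mul(2, c))) = Mul(2, c, Add(19, Mul(2, c))))
Add(Function('y')(-204), Mul(-1, -249009)) = Add(Mul(2, -204, Add(19, Mul(2, -204))), Mul(-1, -249009)) = Add(Mul(2, -204, Add(19, -408)), 249009) = Add(Mul(2, -204, -389), 249009) = Add(158712, 249009) = 407721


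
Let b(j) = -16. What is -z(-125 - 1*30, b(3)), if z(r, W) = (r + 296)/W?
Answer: 141/16 ≈ 8.8125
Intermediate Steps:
z(r, W) = (296 + r)/W
-z(-125 - 1*30, b(3)) = -(296 + (-125 - 1*30))/(-16) = -(-1)*(296 + (-125 - 30))/16 = -(-1)*(296 - 155)/16 = -(-1)*141/16 = -1*(-141/16) = 141/16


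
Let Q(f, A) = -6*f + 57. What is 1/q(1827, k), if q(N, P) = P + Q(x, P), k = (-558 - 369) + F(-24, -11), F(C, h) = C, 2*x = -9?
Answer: -1/867 ≈ -0.0011534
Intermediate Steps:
x = -9/2 (x = (½)*(-9) = -9/2 ≈ -4.5000)
Q(f, A) = 57 - 6*f
k = -951 (k = (-558 - 369) - 24 = -927 - 24 = -951)
q(N, P) = 84 + P (q(N, P) = P + (57 - 6*(-9/2)) = P + (57 + 27) = P + 84 = 84 + P)
1/q(1827, k) = 1/(84 - 951) = 1/(-867) = -1/867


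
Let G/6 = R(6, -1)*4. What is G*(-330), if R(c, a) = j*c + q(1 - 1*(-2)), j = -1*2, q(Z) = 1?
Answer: 87120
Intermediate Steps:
j = -2
R(c, a) = 1 - 2*c (R(c, a) = -2*c + 1 = 1 - 2*c)
G = -264 (G = 6*((1 - 2*6)*4) = 6*((1 - 12)*4) = 6*(-11*4) = 6*(-44) = -264)
G*(-330) = -264*(-330) = 87120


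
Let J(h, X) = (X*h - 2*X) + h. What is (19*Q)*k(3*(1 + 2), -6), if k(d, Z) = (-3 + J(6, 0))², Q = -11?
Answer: -1881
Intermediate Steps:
J(h, X) = h - 2*X + X*h (J(h, X) = (-2*X + X*h) + h = h - 2*X + X*h)
k(d, Z) = 9 (k(d, Z) = (-3 + (6 - 2*0 + 0*6))² = (-3 + (6 + 0 + 0))² = (-3 + 6)² = 3² = 9)
(19*Q)*k(3*(1 + 2), -6) = (19*(-11))*9 = -209*9 = -1881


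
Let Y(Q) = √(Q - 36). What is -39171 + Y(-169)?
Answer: -39171 + I*√205 ≈ -39171.0 + 14.318*I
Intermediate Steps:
Y(Q) = √(-36 + Q)
-39171 + Y(-169) = -39171 + √(-36 - 169) = -39171 + √(-205) = -39171 + I*√205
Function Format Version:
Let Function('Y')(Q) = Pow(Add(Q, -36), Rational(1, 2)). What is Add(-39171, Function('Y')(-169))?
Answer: Add(-39171, Mul(I, Pow(205, Rational(1, 2)))) ≈ Add(-39171., Mul(14.318, I))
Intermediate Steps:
Function('Y')(Q) = Pow(Add(-36, Q), Rational(1, 2))
Add(-39171, Function('Y')(-169)) = Add(-39171, Pow(Add(-36, -169), Rational(1, 2))) = Add(-39171, Pow(-205, Rational(1, 2))) = Add(-39171, Mul(I, Pow(205, Rational(1, 2))))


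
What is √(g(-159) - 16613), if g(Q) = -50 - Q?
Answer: 2*I*√4126 ≈ 128.47*I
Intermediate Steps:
√(g(-159) - 16613) = √((-50 - 1*(-159)) - 16613) = √((-50 + 159) - 16613) = √(109 - 16613) = √(-16504) = 2*I*√4126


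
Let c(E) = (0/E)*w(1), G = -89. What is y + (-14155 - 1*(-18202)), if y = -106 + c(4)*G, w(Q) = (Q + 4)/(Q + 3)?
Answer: 3941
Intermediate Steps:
w(Q) = (4 + Q)/(3 + Q)
c(E) = 0 (c(E) = (0/E)*((4 + 1)/(3 + 1)) = 0*(5/4) = 0)
y = -106 (y = -106 + 0*(-89) = -106 + 0 = -106)
y + (-14155 - 1*(-18202)) = -106 + (-14155 - 1*(-18202)) = -106 + (-14155 + 18202) = -106 + 4047 = 3941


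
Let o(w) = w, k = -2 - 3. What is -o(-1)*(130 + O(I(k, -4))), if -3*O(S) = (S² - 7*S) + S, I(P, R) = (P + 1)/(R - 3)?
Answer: 19262/147 ≈ 131.03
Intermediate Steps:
k = -5
I(P, R) = (1 + P)/(-3 + R)
O(S) = 2*S - S²/3 (O(S) = -((S² - 7*S) + S)/3 = -(S² - 6*S)/3 = 2*S - S²/3)
-o(-1)*(130 + O(I(k, -4))) = -(-1)*(130 + ((1 - 5)/(-3 - 4))*(6 - (1 - 5)/(-3 - 4))/3) = -(-1)*(130 + (-4/(-7))*(6 - (-4)/(-7))/3) = -(-1)*(130 + (-⅐*(-4))*(6 - (-1)*(-4)/7)/3) = -(-1)*(130 + (⅓)*(4/7)*(6 - 1*4/7)) = -(-1)*(130 + (⅓)*(4/7)*(6 - 4/7)) = -(-1)*(130 + (⅓)*(4/7)*(38/7)) = -(-1)*(130 + 152/147) = -(-1)*19262/147 = -1*(-19262/147) = 19262/147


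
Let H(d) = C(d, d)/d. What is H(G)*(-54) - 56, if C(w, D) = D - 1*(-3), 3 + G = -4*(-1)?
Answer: -272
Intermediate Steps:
G = 1 (G = -3 - 4*(-1) = -3 + 4 = 1)
C(w, D) = 3 + D (C(w, D) = D + 3 = 3 + D)
H(d) = (3 + d)/d
H(G)*(-54) - 56 = ((3 + 1)/1)*(-54) - 56 = (1*4)*(-54) - 56 = 4*(-54) - 56 = -216 - 56 = -272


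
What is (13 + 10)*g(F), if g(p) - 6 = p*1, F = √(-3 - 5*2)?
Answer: 138 + 23*I*√13 ≈ 138.0 + 82.928*I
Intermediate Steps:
F = I*√13 (F = √(-3 - 10) = √(-13) = I*√13 ≈ 3.6056*I)
g(p) = 6 + p (g(p) = 6 + p*1 = 6 + p)
(13 + 10)*g(F) = (13 + 10)*(6 + I*√13) = 23*(6 + I*√13) = 138 + 23*I*√13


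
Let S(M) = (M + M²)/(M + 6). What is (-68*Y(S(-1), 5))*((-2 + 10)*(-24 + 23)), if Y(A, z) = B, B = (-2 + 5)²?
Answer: 4896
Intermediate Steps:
S(M) = (M + M²)/(6 + M)
B = 9 (B = 3² = 9)
Y(A, z) = 9
(-68*Y(S(-1), 5))*((-2 + 10)*(-24 + 23)) = (-68*9)*((-2 + 10)*(-24 + 23)) = -4896*(-1) = -612*(-8) = 4896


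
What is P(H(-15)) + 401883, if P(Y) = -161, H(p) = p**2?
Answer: 401722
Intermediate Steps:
P(H(-15)) + 401883 = -161 + 401883 = 401722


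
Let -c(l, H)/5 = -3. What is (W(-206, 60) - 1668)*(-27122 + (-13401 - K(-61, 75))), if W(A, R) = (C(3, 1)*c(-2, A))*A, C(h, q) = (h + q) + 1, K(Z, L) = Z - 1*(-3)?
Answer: 692679870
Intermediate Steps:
K(Z, L) = 3 + Z (K(Z, L) = Z + 3 = 3 + Z)
c(l, H) = 15 (c(l, H) = -5*(-3) = 15)
C(h, q) = 1 + h + q
W(A, R) = 75*A (W(A, R) = ((1 + 3 + 1)*15)*A = (5*15)*A = 75*A)
(W(-206, 60) - 1668)*(-27122 + (-13401 - K(-61, 75))) = (75*(-206) - 1668)*(-27122 + (-13401 - (3 - 61))) = (-15450 - 1668)*(-27122 + (-13401 - 1*(-58))) = -17118*(-27122 + (-13401 + 58)) = -17118*(-27122 - 13343) = -17118*(-40465) = 692679870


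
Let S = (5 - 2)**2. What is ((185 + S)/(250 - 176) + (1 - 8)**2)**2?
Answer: 3648100/1369 ≈ 2664.8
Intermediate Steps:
S = 9 (S = 3**2 = 9)
((185 + S)/(250 - 176) + (1 - 8)**2)**2 = ((185 + 9)/(250 - 176) + (1 - 8)**2)**2 = (194/74 + (-7)**2)**2 = (194*(1/74) + 49)**2 = (97/37 + 49)**2 = (1910/37)**2 = 3648100/1369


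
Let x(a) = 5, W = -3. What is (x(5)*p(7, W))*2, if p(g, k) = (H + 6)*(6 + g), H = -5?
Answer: 130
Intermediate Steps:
p(g, k) = 6 + g (p(g, k) = (-5 + 6)*(6 + g) = 1*(6 + g) = 6 + g)
(x(5)*p(7, W))*2 = (5*(6 + 7))*2 = (5*13)*2 = 65*2 = 130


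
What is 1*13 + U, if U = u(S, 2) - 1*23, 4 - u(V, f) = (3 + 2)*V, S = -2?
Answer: 4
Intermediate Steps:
u(V, f) = 4 - 5*V (u(V, f) = 4 - (3 + 2)*V = 4 - 5*V)
U = -9 (U = (4 - 5*(-2)) - 1*23 = (4 + 10) - 23 = 14 - 23 = -9)
1*13 + U = 1*13 - 9 = 13 - 9 = 4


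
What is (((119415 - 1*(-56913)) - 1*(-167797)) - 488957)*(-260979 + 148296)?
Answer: 16320104256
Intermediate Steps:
(((119415 - 1*(-56913)) - 1*(-167797)) - 488957)*(-260979 + 148296) = (((119415 + 56913) + 167797) - 488957)*(-112683) = ((176328 + 167797) - 488957)*(-112683) = (344125 - 488957)*(-112683) = -144832*(-112683) = 16320104256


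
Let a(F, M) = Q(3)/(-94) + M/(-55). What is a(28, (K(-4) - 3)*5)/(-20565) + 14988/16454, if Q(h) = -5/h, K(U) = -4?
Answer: 478045276637/524821967010 ≈ 0.91087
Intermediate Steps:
a(F, M) = 5/282 - M/55 (a(F, M) = -5/3/(-94) + M/(-55) = -5*⅓*(-1/94) + M*(-1/55) = -5/3*(-1/94) - M/55 = 5/282 - M/55)
a(28, (K(-4) - 3)*5)/(-20565) + 14988/16454 = (5/282 - (-4 - 3)*5/55)/(-20565) + 14988/16454 = (5/282 - (-7)*5/55)*(-1/20565) + 14988*(1/16454) = (5/282 - 1/55*(-35))*(-1/20565) + 7494/8227 = (5/282 + 7/11)*(-1/20565) + 7494/8227 = (2029/3102)*(-1/20565) + 7494/8227 = -2029/63792630 + 7494/8227 = 478045276637/524821967010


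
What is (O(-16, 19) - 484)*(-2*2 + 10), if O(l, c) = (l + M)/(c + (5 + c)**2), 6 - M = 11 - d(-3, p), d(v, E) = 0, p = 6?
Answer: -246858/85 ≈ -2904.2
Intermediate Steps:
M = -5 (M = 6 - (11 - 1*0) = 6 - (11 + 0) = 6 - 1*11 = 6 - 11 = -5)
O(l, c) = (-5 + l)/(c + (5 + c)**2) (O(l, c) = (l - 5)/(c + (5 + c)**2) = (-5 + l)/(c + (5 + c)**2))
(O(-16, 19) - 484)*(-2*2 + 10) = ((-5 - 16)/(19 + (5 + 19)**2) - 484)*(-2*2 + 10) = (-21/(19 + 24**2) - 484)*(-4 + 10) = (-21/(19 + 576) - 484)*6 = (-21/595 - 484)*6 = ((1/595)*(-21) - 484)*6 = (-3/85 - 484)*6 = -41143/85*6 = -246858/85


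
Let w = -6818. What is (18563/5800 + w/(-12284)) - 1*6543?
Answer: -116475714327/17811800 ≈ -6539.2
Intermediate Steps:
(18563/5800 + w/(-12284)) - 1*6543 = (18563/5800 - 6818/(-12284)) - 1*6543 = (18563*(1/5800) - 6818*(-1/12284)) - 6543 = (18563/5800 + 3409/6142) - 6543 = 66893073/17811800 - 6543 = -116475714327/17811800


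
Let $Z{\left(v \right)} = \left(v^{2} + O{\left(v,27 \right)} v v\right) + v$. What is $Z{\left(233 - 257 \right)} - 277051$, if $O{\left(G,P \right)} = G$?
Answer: $-290323$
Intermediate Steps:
$Z{\left(v \right)} = v + v^{2} + v^{3}$ ($Z{\left(v \right)} = \left(v^{2} + v v v\right) + v = \left(v^{2} + v^{2} v\right) + v = \left(v^{2} + v^{3}\right) + v = v + v^{2} + v^{3}$)
$Z{\left(233 - 257 \right)} - 277051 = \left(233 - 257\right) \left(1 + \left(233 - 257\right) + \left(233 - 257\right)^{2}\right) - 277051 = - 24 \left(1 - 24 + \left(-24\right)^{2}\right) - 277051 = - 24 \left(1 - 24 + 576\right) - 277051 = \left(-24\right) 553 - 277051 = -13272 - 277051 = -290323$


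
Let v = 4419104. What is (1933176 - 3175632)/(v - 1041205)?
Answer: -1242456/3377899 ≈ -0.36782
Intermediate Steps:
(1933176 - 3175632)/(v - 1041205) = (1933176 - 3175632)/(4419104 - 1041205) = -1242456/3377899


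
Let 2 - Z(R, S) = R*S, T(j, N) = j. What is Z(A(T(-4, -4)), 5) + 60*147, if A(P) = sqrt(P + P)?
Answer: 8822 - 10*I*sqrt(2) ≈ 8822.0 - 14.142*I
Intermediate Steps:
A(P) = sqrt(2)*sqrt(P) (A(P) = sqrt(2*P) = sqrt(2)*sqrt(P))
Z(R, S) = 2 - R*S
Z(A(T(-4, -4)), 5) + 60*147 = (2 - 1*sqrt(2)*sqrt(-4)*5) + 60*147 = (2 - 1*sqrt(2)*(2*I)*5) + 8820 = (2 - 1*2*I*sqrt(2)*5) + 8820 = (2 - 10*I*sqrt(2)) + 8820 = 8822 - 10*I*sqrt(2)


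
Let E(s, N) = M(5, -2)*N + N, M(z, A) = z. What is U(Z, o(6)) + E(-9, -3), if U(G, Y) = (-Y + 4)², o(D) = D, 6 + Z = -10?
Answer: -14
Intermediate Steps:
Z = -16 (Z = -6 - 10 = -16)
E(s, N) = 6*N (E(s, N) = 5*N + N = 6*N)
U(G, Y) = (4 - Y)²
U(Z, o(6)) + E(-9, -3) = (-4 + 6)² + 6*(-3) = 2² - 18 = 4 - 18 = -14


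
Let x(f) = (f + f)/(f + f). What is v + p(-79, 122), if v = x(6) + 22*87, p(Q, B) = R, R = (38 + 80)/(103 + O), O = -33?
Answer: 67084/35 ≈ 1916.7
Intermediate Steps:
R = 59/35 (R = (38 + 80)/(103 - 33) = 118/70 = 118*(1/70) = 59/35 ≈ 1.6857)
p(Q, B) = 59/35
x(f) = 1 (x(f) = (2*f)/((2*f)) = (2*f)*(1/(2*f)) = 1)
v = 1915 (v = 1 + 22*87 = 1 + 1914 = 1915)
v + p(-79, 122) = 1915 + 59/35 = 67084/35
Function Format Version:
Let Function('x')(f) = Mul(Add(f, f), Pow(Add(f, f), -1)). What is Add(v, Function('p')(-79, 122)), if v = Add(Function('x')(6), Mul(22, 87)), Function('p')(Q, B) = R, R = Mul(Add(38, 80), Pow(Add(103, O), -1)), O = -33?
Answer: Rational(67084, 35) ≈ 1916.7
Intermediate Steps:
R = Rational(59, 35) (R = Mul(Add(38, 80), Pow(Add(103, -33), -1)) = Mul(118, Pow(70, -1)) = Mul(118, Rational(1, 70)) = Rational(59, 35) ≈ 1.6857)
Function('p')(Q, B) = Rational(59, 35)
Function('x')(f) = 1 (Function('x')(f) = Mul(Mul(2, f), Pow(Mul(2, f), -1)) = Mul(Mul(2, f), Mul(Rational(1, 2), Pow(f, -1))) = 1)
v = 1915 (v = Add(1, Mul(22, 87)) = Add(1, 1914) = 1915)
Add(v, Function('p')(-79, 122)) = Add(1915, Rational(59, 35)) = Rational(67084, 35)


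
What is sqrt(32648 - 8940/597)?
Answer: 2*sqrt(323075107)/199 ≈ 180.65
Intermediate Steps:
sqrt(32648 - 8940/597) = sqrt(32648 - 8940*1/597) = sqrt(32648 - 2980/199) = sqrt(6493972/199) = 2*sqrt(323075107)/199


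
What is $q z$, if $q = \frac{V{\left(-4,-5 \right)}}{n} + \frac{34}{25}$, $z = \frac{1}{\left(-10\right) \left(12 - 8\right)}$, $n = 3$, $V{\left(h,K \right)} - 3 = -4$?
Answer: $- \frac{77}{3000} \approx -0.025667$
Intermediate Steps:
$V{\left(h,K \right)} = -1$ ($V{\left(h,K \right)} = 3 - 4 = -1$)
$z = - \frac{1}{40}$ ($z = \frac{1}{\left(-10\right) 4} = \frac{1}{-40} = - \frac{1}{40} \approx -0.025$)
$q = \frac{77}{75}$ ($q = - \frac{1}{3} + \frac{34}{25} = \frac{77}{75} \approx 1.0267$)
$q z = \frac{77}{75} \left(- \frac{1}{40}\right) = - \frac{77}{3000}$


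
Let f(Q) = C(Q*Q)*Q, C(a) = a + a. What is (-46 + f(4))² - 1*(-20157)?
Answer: 26881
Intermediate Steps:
C(a) = 2*a
f(Q) = 2*Q³ (f(Q) = (2*(Q*Q))*Q = (2*Q²)*Q = 2*Q³)
(-46 + f(4))² - 1*(-20157) = (-46 + 2*4³)² - 1*(-20157) = (-46 + 2*64)² + 20157 = (-46 + 128)² + 20157 = 82² + 20157 = 6724 + 20157 = 26881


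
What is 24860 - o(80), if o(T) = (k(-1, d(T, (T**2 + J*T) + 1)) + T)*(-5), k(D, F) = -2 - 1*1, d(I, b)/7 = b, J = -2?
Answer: 25245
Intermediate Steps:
d(I, b) = 7*b
k(D, F) = -3 (k(D, F) = -2 - 1 = -3)
o(T) = 15 - 5*T (o(T) = (-3 + T)*(-5) = 15 - 5*T)
24860 - o(80) = 24860 - (15 - 5*80) = 24860 - (15 - 400) = 24860 - 1*(-385) = 24860 + 385 = 25245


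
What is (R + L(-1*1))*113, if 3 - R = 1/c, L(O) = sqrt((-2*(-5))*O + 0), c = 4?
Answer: 1243/4 + 113*I*sqrt(10) ≈ 310.75 + 357.34*I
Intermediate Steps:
L(O) = sqrt(10)*sqrt(O) (L(O) = sqrt(10*O + 0) = sqrt(10*O) = sqrt(10)*sqrt(O))
R = 11/4 (R = 3 - 1/4 = 11/4 ≈ 2.7500)
(R + L(-1*1))*113 = (11/4 + sqrt(10)*sqrt(-1*1))*113 = (11/4 + sqrt(10)*sqrt(-1))*113 = (11/4 + sqrt(10)*I)*113 = (11/4 + I*sqrt(10))*113 = 1243/4 + 113*I*sqrt(10)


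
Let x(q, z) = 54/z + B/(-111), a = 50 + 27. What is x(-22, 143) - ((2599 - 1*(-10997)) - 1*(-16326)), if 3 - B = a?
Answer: -12836090/429 ≈ -29921.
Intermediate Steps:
a = 77
B = -74 (B = 3 - 1*77 = 3 - 77 = -74)
x(q, z) = ⅔ + 54/z (x(q, z) = 54/z - 74/(-111) = 54/z - 74*(-1/111) = 54/z + ⅔ = ⅔ + 54/z)
x(-22, 143) - ((2599 - 1*(-10997)) - 1*(-16326)) = (⅔ + 54/143) - ((2599 - 1*(-10997)) - 1*(-16326)) = (⅔ + 54*(1/143)) - ((2599 + 10997) + 16326) = (⅔ + 54/143) - (13596 + 16326) = 448/429 - 1*29922 = 448/429 - 29922 = -12836090/429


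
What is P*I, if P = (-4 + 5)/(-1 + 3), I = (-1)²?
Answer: ½ ≈ 0.50000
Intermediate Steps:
I = 1
P = ½ (P = 1/2 = 1*(½) = ½ ≈ 0.50000)
P*I = (½)*1 = ½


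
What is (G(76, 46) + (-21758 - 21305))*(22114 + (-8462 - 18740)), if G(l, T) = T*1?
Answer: 218870496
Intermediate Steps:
G(l, T) = T
(G(76, 46) + (-21758 - 21305))*(22114 + (-8462 - 18740)) = (46 + (-21758 - 21305))*(22114 + (-8462 - 18740)) = (46 - 43063)*(22114 - 27202) = -43017*(-5088) = 218870496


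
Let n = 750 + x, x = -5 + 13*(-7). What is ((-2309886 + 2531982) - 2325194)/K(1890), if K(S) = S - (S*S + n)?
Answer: 1051549/1785432 ≈ 0.58896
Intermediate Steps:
x = -96 (x = -5 - 91 = -96)
n = 654 (n = 750 - 96 = 654)
K(S) = -654 + S - S² (K(S) = S - (S*S + 654) = S - (S² + 654) = S - (654 + S²) = S + (-654 - S²) = -654 + S - S²)
((-2309886 + 2531982) - 2325194)/K(1890) = ((-2309886 + 2531982) - 2325194)/(-654 + 1890 - 1*1890²) = (222096 - 2325194)/(-654 + 1890 - 1*3572100) = -2103098/(-654 + 1890 - 3572100) = -2103098/(-3570864) = -2103098*(-1/3570864) = 1051549/1785432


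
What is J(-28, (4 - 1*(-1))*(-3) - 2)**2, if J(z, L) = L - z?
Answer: 121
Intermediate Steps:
J(-28, (4 - 1*(-1))*(-3) - 2)**2 = (((4 - 1*(-1))*(-3) - 2) - 1*(-28))**2 = (((4 + 1)*(-3) - 2) + 28)**2 = ((5*(-3) - 2) + 28)**2 = ((-15 - 2) + 28)**2 = (-17 + 28)**2 = 11**2 = 121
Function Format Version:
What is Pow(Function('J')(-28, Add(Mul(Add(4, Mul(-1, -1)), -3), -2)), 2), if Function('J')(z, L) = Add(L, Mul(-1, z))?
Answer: 121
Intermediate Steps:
Pow(Function('J')(-28, Add(Mul(Add(4, Mul(-1, -1)), -3), -2)), 2) = Pow(Add(Add(Mul(Add(4, Mul(-1, -1)), -3), -2), Mul(-1, -28)), 2) = Pow(Add(Add(Mul(Add(4, 1), -3), -2), 28), 2) = Pow(Add(Add(Mul(5, -3), -2), 28), 2) = Pow(Add(Add(-15, -2), 28), 2) = Pow(Add(-17, 28), 2) = Pow(11, 2) = 121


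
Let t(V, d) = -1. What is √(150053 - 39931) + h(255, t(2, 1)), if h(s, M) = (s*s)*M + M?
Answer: -65026 + √110122 ≈ -64694.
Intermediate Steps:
h(s, M) = M + M*s² (h(s, M) = s²*M + M = M*s² + M = M + M*s²)
√(150053 - 39931) + h(255, t(2, 1)) = √(150053 - 39931) - (1 + 255²) = √110122 - (1 + 65025) = √110122 - 1*65026 = √110122 - 65026 = -65026 + √110122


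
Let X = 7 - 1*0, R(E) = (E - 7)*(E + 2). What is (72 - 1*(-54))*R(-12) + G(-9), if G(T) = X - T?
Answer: 23956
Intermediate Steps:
R(E) = (-7 + E)*(2 + E)
X = 7 (X = 7 + 0 = 7)
G(T) = 7 - T
(72 - 1*(-54))*R(-12) + G(-9) = (72 - 1*(-54))*(-14 + (-12)² - 5*(-12)) + (7 - 1*(-9)) = (72 + 54)*(-14 + 144 + 60) + (7 + 9) = 126*190 + 16 = 23940 + 16 = 23956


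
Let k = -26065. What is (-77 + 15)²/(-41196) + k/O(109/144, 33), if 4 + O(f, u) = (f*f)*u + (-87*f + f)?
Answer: 1855147643171/3572815791 ≈ 519.24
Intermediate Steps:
O(f, u) = -4 - 86*f + u*f² (O(f, u) = -4 + ((f*f)*u + (-87*f + f)) = -4 + (f²*u - 86*f) = -4 + (u*f² - 86*f) = -4 + (-86*f + u*f²) = -4 - 86*f + u*f²)
(-77 + 15)²/(-41196) + k/O(109/144, 33) = (-77 + 15)²/(-41196) - 26065/(-4 - 9374/144 + 33*(109/144)²) = (-62)²*(-1/41196) - 26065/(-4 - 9374/144 + 33*(109*(1/144))²) = 3844*(-1/41196) - 26065/(-4 - 86*109/144 + 33*(109/144)²) = -961/10299 - 26065/(-4 - 4687/72 + 33*(11881/20736)) = -961/10299 - 26065/(-4 - 4687/72 + 130691/6912) = -961/10299 - 26065/(-346909/6912) = -961/10299 - 26065*(-6912/346909) = -961/10299 + 180161280/346909 = 1855147643171/3572815791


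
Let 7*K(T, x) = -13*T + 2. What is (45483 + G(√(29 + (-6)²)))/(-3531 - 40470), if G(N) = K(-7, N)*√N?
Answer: -15161/14667 - 31*65^(¼)/102669 ≈ -1.0345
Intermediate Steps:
K(T, x) = 2/7 - 13*T/7 (K(T, x) = (-13*T + 2)/7 = (2 - 13*T)/7 = 2/7 - 13*T/7)
G(N) = 93*√N/7 (G(N) = (2/7 - 13/7*(-7))*√N = (2/7 + 13)*√N = 93*√N/7)
(45483 + G(√(29 + (-6)²)))/(-3531 - 40470) = (45483 + 93*√(√(29 + (-6)²))/7)/(-3531 - 40470) = (45483 + 93*√(√(29 + 36))/7)/(-44001) = (45483 + 93*√(√65)/7)*(-1/44001) = (45483 + 93*65^(¼)/7)*(-1/44001) = -15161/14667 - 31*65^(¼)/102669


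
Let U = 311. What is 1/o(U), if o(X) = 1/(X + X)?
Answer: 622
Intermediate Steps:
o(X) = 1/(2*X)
1/o(U) = 1/((1/2)/311) = 1/((1/2)*(1/311)) = 1/(1/622) = 622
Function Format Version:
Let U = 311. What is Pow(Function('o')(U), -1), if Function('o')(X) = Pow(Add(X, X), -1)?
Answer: 622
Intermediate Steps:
Function('o')(X) = Mul(Rational(1, 2), Pow(X, -1)) (Function('o')(X) = Pow(Mul(2, X), -1) = Mul(Rational(1, 2), Pow(X, -1)))
Pow(Function('o')(U), -1) = Pow(Mul(Rational(1, 2), Pow(311, -1)), -1) = Pow(Mul(Rational(1, 2), Rational(1, 311)), -1) = Pow(Rational(1, 622), -1) = 622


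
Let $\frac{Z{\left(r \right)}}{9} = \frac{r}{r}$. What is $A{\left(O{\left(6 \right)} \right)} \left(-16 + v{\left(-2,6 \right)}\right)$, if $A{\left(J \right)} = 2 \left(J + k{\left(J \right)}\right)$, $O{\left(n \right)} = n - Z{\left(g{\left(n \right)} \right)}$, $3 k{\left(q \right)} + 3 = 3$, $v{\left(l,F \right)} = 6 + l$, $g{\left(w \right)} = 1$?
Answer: $72$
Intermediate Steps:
$k{\left(q \right)} = 0$ ($k{\left(q \right)} = -1 + \frac{1}{3} \cdot 3 = -1 + 1 = 0$)
$Z{\left(r \right)} = 9$ ($Z{\left(r \right)} = 9 \frac{r}{r} = 9 \cdot 1 = 9$)
$O{\left(n \right)} = -9 + n$ ($O{\left(n \right)} = n - 9 = -9 + n$)
$A{\left(J \right)} = 2 J$ ($A{\left(J \right)} = 2 \left(J + 0\right) = 2 J$)
$A{\left(O{\left(6 \right)} \right)} \left(-16 + v{\left(-2,6 \right)}\right) = 2 \left(-9 + 6\right) \left(-16 + \left(6 - 2\right)\right) = 2 \left(-3\right) \left(-16 + 4\right) = \left(-6\right) \left(-12\right) = 72$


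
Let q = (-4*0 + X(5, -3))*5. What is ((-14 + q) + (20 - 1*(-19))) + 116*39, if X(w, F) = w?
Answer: 4574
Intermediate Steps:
q = 25 (q = (-4*0 + 5)*5 = (0 + 5)*5 = 5*5 = 25)
((-14 + q) + (20 - 1*(-19))) + 116*39 = ((-14 + 25) + (20 - 1*(-19))) + 116*39 = (11 + (20 + 19)) + 4524 = (11 + 39) + 4524 = 50 + 4524 = 4574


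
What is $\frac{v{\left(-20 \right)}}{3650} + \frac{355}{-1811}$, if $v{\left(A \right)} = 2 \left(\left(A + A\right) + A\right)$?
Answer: $- \frac{151307}{661015} \approx -0.2289$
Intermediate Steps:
$v{\left(A \right)} = 6 A$ ($v{\left(A \right)} = 2 \left(2 A + A\right) = 2 \cdot 3 A = 6 A$)
$\frac{v{\left(-20 \right)}}{3650} + \frac{355}{-1811} = \frac{6 \left(-20\right)}{3650} + \frac{355}{-1811} = \left(-120\right) \frac{1}{3650} + 355 \left(- \frac{1}{1811}\right) = - \frac{12}{365} - \frac{355}{1811} = - \frac{151307}{661015}$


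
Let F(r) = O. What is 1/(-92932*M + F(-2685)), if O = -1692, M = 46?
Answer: -1/4276564 ≈ -2.3383e-7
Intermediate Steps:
F(r) = -1692
1/(-92932*M + F(-2685)) = 1/(-92932*46 - 1692) = 1/(-4274872 - 1692) = 1/(-4276564) = -1/4276564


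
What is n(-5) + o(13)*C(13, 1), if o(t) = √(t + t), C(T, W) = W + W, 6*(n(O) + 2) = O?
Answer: -17/6 + 2*√26 ≈ 7.3647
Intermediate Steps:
n(O) = -2 + O/6
C(T, W) = 2*W
o(t) = √2*√t (o(t) = √(2*t) = √2*√t)
n(-5) + o(13)*C(13, 1) = (-2 + (⅙)*(-5)) + (√2*√13)*(2*1) = (-2 - ⅚) + √26*2 = -17/6 + 2*√26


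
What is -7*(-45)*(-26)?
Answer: -8190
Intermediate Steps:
-7*(-45)*(-26) = 315*(-26) = -8190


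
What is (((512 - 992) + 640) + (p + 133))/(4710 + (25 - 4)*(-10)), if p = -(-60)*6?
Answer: 653/4500 ≈ 0.14511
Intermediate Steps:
p = 360 (p = -12*(-30) = 360)
(((512 - 992) + 640) + (p + 133))/(4710 + (25 - 4)*(-10)) = (((512 - 992) + 640) + (360 + 133))/(4710 + (25 - 4)*(-10)) = ((-480 + 640) + 493)/(4710 + 21*(-10)) = (160 + 493)/(4710 - 210) = 653/4500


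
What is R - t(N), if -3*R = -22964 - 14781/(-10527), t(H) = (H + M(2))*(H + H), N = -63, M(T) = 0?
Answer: -995859/3509 ≈ -283.80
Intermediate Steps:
t(H) = 2*H² (t(H) = (H + 0)*(H + H) = H*(2*H) = 2*H²)
R = 26858583/3509 (R = -(-22964 - 14781/(-10527))/3 = -(-22964 - 14781*(-1/10527))/3 = -(-22964 + 4927/3509)/3 = -⅓*(-80575749/3509) = 26858583/3509 ≈ 7654.2)
R - t(N) = 26858583/3509 - 2*(-63)² = 26858583/3509 - 2*3969 = 26858583/3509 - 1*7938 = 26858583/3509 - 7938 = -995859/3509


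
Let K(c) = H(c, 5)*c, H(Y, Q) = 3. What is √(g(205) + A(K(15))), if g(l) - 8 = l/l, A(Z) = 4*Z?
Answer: 3*√21 ≈ 13.748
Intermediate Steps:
K(c) = 3*c
g(l) = 9 (g(l) = 8 + l/l = 8 + 1 = 9)
√(g(205) + A(K(15))) = √(9 + 4*(3*15)) = √(9 + 4*45) = √(9 + 180) = √189 = 3*√21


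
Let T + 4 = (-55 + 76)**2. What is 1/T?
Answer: 1/437 ≈ 0.0022883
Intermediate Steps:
T = 437 (T = -4 + (-55 + 76)**2 = -4 + 21**2 = -4 + 441 = 437)
1/T = 1/437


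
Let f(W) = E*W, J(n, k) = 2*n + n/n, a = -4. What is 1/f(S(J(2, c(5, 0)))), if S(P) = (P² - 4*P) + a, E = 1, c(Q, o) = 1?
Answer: 1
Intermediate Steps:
J(n, k) = 1 + 2*n (J(n, k) = 2*n + 1 = 1 + 2*n)
S(P) = -4 + P² - 4*P (S(P) = (P² - 4*P) - 4 = -4 + P² - 4*P)
f(W) = W (f(W) = 1*W = W)
1/f(S(J(2, c(5, 0)))) = 1/(-4 + (1 + 2*2)² - 4*(1 + 2*2)) = 1/(-4 + (1 + 4)² - 4*(1 + 4)) = 1/(-4 + 5² - 4*5) = 1/(-4 + 25 - 20) = 1/1 = 1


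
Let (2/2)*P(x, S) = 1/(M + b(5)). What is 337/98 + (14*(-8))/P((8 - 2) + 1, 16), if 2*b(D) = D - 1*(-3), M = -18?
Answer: 154001/98 ≈ 1571.4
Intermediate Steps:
b(D) = 3/2 + D/2 (b(D) = (D - 1*(-3))/2 = (D + 3)/2 = (3 + D)/2 = 3/2 + D/2)
P(x, S) = -1/14 (P(x, S) = 1/(-18 + (3/2 + (½)*5)) = 1/(-18 + (3/2 + 5/2)) = 1/(-18 + 4) = 1/(-14) = -1/14)
337/98 + (14*(-8))/P((8 - 2) + 1, 16) = 337/98 + (14*(-8))/(-1/14) = 337*(1/98) - 112*(-14) = 337/98 + 1568 = 154001/98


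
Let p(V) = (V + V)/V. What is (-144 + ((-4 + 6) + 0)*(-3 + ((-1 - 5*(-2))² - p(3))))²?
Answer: 64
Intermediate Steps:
p(V) = 2 (p(V) = (2*V)/V = 2)
(-144 + ((-4 + 6) + 0)*(-3 + ((-1 - 5*(-2))² - p(3))))² = (-144 + ((-4 + 6) + 0)*(-3 + ((-1 - 5*(-2))² - 1*2)))² = (-144 + (2 + 0)*(-3 + ((-1 + 10)² - 2)))² = (-144 + 2*(-3 + (9² - 2)))² = (-144 + 2*(-3 + (81 - 2)))² = (-144 + 2*(-3 + 79))² = (-144 + 2*76)² = (-144 + 152)² = 8² = 64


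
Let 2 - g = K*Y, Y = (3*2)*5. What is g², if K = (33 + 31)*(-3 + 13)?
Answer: 368563204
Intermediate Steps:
K = 640 (K = 64*10 = 640)
Y = 30 (Y = 6*5 = 30)
g = -19198 (g = 2 - 640*30 = 2 - 1*19200 = 2 - 19200 = -19198)
g² = (-19198)² = 368563204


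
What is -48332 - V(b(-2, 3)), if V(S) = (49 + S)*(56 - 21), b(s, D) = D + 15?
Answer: -50677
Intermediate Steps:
b(s, D) = 15 + D
V(S) = 1715 + 35*S (V(S) = (49 + S)*35 = 1715 + 35*S)
-48332 - V(b(-2, 3)) = -48332 - (1715 + 35*(15 + 3)) = -48332 - (1715 + 35*18) = -48332 - (1715 + 630) = -48332 - 1*2345 = -48332 - 2345 = -50677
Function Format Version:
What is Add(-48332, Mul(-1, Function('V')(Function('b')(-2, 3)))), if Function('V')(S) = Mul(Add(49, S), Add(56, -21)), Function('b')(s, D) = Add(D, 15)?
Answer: -50677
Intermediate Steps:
Function('b')(s, D) = Add(15, D)
Function('V')(S) = Add(1715, Mul(35, S)) (Function('V')(S) = Mul(Add(49, S), 35) = Add(1715, Mul(35, S)))
Add(-48332, Mul(-1, Function('V')(Function('b')(-2, 3)))) = Add(-48332, Mul(-1, Add(1715, Mul(35, Add(15, 3))))) = Add(-48332, Mul(-1, Add(1715, Mul(35, 18)))) = Add(-48332, Mul(-1, Add(1715, 630))) = Add(-48332, Mul(-1, 2345)) = Add(-48332, -2345) = -50677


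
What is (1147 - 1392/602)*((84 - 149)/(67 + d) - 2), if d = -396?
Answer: -204318743/99029 ≈ -2063.2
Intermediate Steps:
(1147 - 1392/602)*((84 - 149)/(67 + d) - 2) = (1147 - 1392/602)*((84 - 149)/(67 - 396) - 2) = (1147 - 1392*1/602)*(-65/(-329) - 2) = (1147 - 696/301)*(-65*(-1/329) - 2) = 344551*(65/329 - 2)/301 = (344551/301)*(-593/329) = -204318743/99029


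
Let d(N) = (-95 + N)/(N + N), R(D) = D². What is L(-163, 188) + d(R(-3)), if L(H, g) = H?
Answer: -1510/9 ≈ -167.78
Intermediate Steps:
d(N) = (-95 + N)/(2*N) (d(N) = (-95 + N)/((2*N)) = (-95 + N)*(1/(2*N)) = (-95 + N)/(2*N))
L(-163, 188) + d(R(-3)) = -163 + (-95 + (-3)²)/(2*((-3)²)) = -163 + (½)*(-95 + 9)/9 = -163 + (½)*(⅑)*(-86) = -163 - 43/9 = -1510/9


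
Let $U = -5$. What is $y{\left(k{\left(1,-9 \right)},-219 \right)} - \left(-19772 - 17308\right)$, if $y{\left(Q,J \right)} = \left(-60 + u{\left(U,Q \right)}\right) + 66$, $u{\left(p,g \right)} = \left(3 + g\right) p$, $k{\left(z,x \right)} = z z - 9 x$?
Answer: $36661$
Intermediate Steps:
$k{\left(z,x \right)} = z^{2} - 9 x$
$u{\left(p,g \right)} = p \left(3 + g\right)$
$y{\left(Q,J \right)} = -9 - 5 Q$ ($y{\left(Q,J \right)} = \left(-60 - 5 \left(3 + Q\right)\right) + 66 = \left(-60 - \left(15 + 5 Q\right)\right) + 66 = \left(-75 - 5 Q\right) + 66 = -9 - 5 Q$)
$y{\left(k{\left(1,-9 \right)},-219 \right)} - \left(-19772 - 17308\right) = \left(-9 - 5 \left(1^{2} - -81\right)\right) - \left(-19772 - 17308\right) = \left(-9 - 5 \left(1 + 81\right)\right) - -37080 = \left(-9 - 410\right) + 37080 = -419 + 37080 = 36661$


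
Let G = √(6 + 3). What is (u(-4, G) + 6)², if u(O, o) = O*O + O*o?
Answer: 100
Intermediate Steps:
G = 3 (G = √9 = 3)
u(O, o) = O² + O*o
(u(-4, G) + 6)² = (-4*(-4 + 3) + 6)² = (-4*(-1) + 6)² = (4 + 6)² = 10² = 100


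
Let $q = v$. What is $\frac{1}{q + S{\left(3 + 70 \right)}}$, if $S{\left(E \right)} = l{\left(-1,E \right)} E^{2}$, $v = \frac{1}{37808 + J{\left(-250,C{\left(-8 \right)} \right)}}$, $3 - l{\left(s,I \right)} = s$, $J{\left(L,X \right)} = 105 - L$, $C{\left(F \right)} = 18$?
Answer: $\frac{38163}{813482509} \approx 4.6913 \cdot 10^{-5}$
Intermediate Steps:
$l{\left(s,I \right)} = 3 - s$
$v = \frac{1}{38163}$ ($v = \frac{1}{37808 + \left(105 - -250\right)} = \frac{1}{37808 + \left(105 + 250\right)} = \frac{1}{37808 + 355} = \frac{1}{38163} \approx 2.6203 \cdot 10^{-5}$)
$q = \frac{1}{38163} \approx 2.6203 \cdot 10^{-5}$
$S{\left(E \right)} = 4 E^{2}$ ($S{\left(E \right)} = \left(3 - -1\right) E^{2} = \left(3 + 1\right) E^{2} = 4 E^{2}$)
$\frac{1}{q + S{\left(3 + 70 \right)}} = \frac{1}{\frac{1}{38163} + 4 \left(3 + 70\right)^{2}} = \frac{1}{\frac{1}{38163} + 4 \cdot 73^{2}} = \frac{1}{\frac{1}{38163} + 4 \cdot 5329} = \frac{1}{\frac{1}{38163} + 21316} = \frac{1}{\frac{813482509}{38163}} = \frac{38163}{813482509}$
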